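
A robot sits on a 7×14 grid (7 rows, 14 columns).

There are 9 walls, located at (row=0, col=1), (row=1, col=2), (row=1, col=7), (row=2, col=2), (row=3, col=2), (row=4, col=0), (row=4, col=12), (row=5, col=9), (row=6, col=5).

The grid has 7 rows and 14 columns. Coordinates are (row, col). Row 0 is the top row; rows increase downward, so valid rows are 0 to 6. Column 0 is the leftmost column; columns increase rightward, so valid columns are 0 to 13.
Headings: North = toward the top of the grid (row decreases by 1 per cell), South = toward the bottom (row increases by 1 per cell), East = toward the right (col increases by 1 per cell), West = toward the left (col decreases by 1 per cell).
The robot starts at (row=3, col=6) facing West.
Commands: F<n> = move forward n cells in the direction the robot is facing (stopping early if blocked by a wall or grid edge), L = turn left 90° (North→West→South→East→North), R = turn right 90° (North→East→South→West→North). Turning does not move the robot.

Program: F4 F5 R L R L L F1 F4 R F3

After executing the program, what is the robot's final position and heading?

Start: (row=3, col=6), facing West
  F4: move forward 3/4 (blocked), now at (row=3, col=3)
  F5: move forward 0/5 (blocked), now at (row=3, col=3)
  R: turn right, now facing North
  L: turn left, now facing West
  R: turn right, now facing North
  L: turn left, now facing West
  L: turn left, now facing South
  F1: move forward 1, now at (row=4, col=3)
  F4: move forward 2/4 (blocked), now at (row=6, col=3)
  R: turn right, now facing West
  F3: move forward 3, now at (row=6, col=0)
Final: (row=6, col=0), facing West

Answer: Final position: (row=6, col=0), facing West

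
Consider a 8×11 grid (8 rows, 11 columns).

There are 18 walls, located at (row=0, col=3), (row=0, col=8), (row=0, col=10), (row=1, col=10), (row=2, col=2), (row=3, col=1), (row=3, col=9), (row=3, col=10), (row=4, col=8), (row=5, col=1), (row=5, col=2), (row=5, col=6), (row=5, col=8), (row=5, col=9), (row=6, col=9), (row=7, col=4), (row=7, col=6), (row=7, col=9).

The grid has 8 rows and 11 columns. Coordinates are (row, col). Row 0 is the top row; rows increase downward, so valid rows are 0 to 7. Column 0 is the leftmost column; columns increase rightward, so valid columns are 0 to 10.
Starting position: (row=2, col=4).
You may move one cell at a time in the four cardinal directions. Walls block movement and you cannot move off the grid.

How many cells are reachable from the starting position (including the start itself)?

BFS flood-fill from (row=2, col=4):
  Distance 0: (row=2, col=4)
  Distance 1: (row=1, col=4), (row=2, col=3), (row=2, col=5), (row=3, col=4)
  Distance 2: (row=0, col=4), (row=1, col=3), (row=1, col=5), (row=2, col=6), (row=3, col=3), (row=3, col=5), (row=4, col=4)
  Distance 3: (row=0, col=5), (row=1, col=2), (row=1, col=6), (row=2, col=7), (row=3, col=2), (row=3, col=6), (row=4, col=3), (row=4, col=5), (row=5, col=4)
  Distance 4: (row=0, col=2), (row=0, col=6), (row=1, col=1), (row=1, col=7), (row=2, col=8), (row=3, col=7), (row=4, col=2), (row=4, col=6), (row=5, col=3), (row=5, col=5), (row=6, col=4)
  Distance 5: (row=0, col=1), (row=0, col=7), (row=1, col=0), (row=1, col=8), (row=2, col=1), (row=2, col=9), (row=3, col=8), (row=4, col=1), (row=4, col=7), (row=6, col=3), (row=6, col=5)
  Distance 6: (row=0, col=0), (row=1, col=9), (row=2, col=0), (row=2, col=10), (row=4, col=0), (row=5, col=7), (row=6, col=2), (row=6, col=6), (row=7, col=3), (row=7, col=5)
  Distance 7: (row=0, col=9), (row=3, col=0), (row=5, col=0), (row=6, col=1), (row=6, col=7), (row=7, col=2)
  Distance 8: (row=6, col=0), (row=6, col=8), (row=7, col=1), (row=7, col=7)
  Distance 9: (row=7, col=0), (row=7, col=8)
Total reachable: 65 (grid has 70 open cells total)

Answer: Reachable cells: 65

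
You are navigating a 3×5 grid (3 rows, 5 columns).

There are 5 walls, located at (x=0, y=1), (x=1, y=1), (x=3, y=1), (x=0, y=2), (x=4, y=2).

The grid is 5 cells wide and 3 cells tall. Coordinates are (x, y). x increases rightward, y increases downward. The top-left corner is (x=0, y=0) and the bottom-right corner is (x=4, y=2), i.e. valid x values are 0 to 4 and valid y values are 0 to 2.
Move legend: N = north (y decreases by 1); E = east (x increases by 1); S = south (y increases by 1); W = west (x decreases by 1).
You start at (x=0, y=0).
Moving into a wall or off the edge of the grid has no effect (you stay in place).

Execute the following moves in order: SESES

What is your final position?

Answer: Final position: (x=2, y=1)

Derivation:
Start: (x=0, y=0)
  S (south): blocked, stay at (x=0, y=0)
  E (east): (x=0, y=0) -> (x=1, y=0)
  S (south): blocked, stay at (x=1, y=0)
  E (east): (x=1, y=0) -> (x=2, y=0)
  S (south): (x=2, y=0) -> (x=2, y=1)
Final: (x=2, y=1)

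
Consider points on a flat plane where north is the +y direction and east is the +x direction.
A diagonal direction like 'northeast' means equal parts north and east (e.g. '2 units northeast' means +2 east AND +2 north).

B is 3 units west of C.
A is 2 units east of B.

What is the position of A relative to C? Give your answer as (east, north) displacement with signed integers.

Place C at the origin (east=0, north=0).
  B is 3 units west of C: delta (east=-3, north=+0); B at (east=-3, north=0).
  A is 2 units east of B: delta (east=+2, north=+0); A at (east=-1, north=0).
Therefore A relative to C: (east=-1, north=0).

Answer: A is at (east=-1, north=0) relative to C.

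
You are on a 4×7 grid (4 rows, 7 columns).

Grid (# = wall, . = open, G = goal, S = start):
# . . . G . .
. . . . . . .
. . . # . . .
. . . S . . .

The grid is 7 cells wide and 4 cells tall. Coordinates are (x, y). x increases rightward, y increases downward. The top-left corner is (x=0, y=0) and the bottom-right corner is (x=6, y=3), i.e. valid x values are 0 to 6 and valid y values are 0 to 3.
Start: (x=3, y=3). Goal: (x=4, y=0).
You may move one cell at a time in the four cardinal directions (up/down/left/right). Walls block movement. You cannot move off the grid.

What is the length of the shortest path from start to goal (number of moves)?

BFS from (x=3, y=3) until reaching (x=4, y=0):
  Distance 0: (x=3, y=3)
  Distance 1: (x=2, y=3), (x=4, y=3)
  Distance 2: (x=2, y=2), (x=4, y=2), (x=1, y=3), (x=5, y=3)
  Distance 3: (x=2, y=1), (x=4, y=1), (x=1, y=2), (x=5, y=2), (x=0, y=3), (x=6, y=3)
  Distance 4: (x=2, y=0), (x=4, y=0), (x=1, y=1), (x=3, y=1), (x=5, y=1), (x=0, y=2), (x=6, y=2)  <- goal reached here
One shortest path (4 moves): (x=3, y=3) -> (x=4, y=3) -> (x=4, y=2) -> (x=4, y=1) -> (x=4, y=0)

Answer: Shortest path length: 4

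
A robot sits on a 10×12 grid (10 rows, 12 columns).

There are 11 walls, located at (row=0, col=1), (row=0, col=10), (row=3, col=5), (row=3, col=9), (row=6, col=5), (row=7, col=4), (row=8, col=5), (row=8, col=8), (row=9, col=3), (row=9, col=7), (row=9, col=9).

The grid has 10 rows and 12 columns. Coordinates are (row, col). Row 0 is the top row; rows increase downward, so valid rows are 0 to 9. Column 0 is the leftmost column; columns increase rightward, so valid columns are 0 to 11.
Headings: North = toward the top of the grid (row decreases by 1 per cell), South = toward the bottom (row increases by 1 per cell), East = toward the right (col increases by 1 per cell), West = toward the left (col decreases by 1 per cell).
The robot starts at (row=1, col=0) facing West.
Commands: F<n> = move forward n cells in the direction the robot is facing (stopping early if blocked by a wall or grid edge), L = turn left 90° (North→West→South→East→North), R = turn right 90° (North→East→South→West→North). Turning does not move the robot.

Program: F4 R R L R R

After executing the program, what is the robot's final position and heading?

Start: (row=1, col=0), facing West
  F4: move forward 0/4 (blocked), now at (row=1, col=0)
  R: turn right, now facing North
  R: turn right, now facing East
  L: turn left, now facing North
  R: turn right, now facing East
  R: turn right, now facing South
Final: (row=1, col=0), facing South

Answer: Final position: (row=1, col=0), facing South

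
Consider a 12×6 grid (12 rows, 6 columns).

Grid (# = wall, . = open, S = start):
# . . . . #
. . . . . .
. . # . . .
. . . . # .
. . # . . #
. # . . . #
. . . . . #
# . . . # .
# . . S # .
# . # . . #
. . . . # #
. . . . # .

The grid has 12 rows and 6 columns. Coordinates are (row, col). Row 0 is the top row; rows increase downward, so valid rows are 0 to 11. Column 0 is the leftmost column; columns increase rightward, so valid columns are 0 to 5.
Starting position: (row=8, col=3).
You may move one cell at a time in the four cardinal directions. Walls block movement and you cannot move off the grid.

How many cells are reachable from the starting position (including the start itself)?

Answer: Reachable cells: 50

Derivation:
BFS flood-fill from (row=8, col=3):
  Distance 0: (row=8, col=3)
  Distance 1: (row=7, col=3), (row=8, col=2), (row=9, col=3)
  Distance 2: (row=6, col=3), (row=7, col=2), (row=8, col=1), (row=9, col=4), (row=10, col=3)
  Distance 3: (row=5, col=3), (row=6, col=2), (row=6, col=4), (row=7, col=1), (row=9, col=1), (row=10, col=2), (row=11, col=3)
  Distance 4: (row=4, col=3), (row=5, col=2), (row=5, col=4), (row=6, col=1), (row=10, col=1), (row=11, col=2)
  Distance 5: (row=3, col=3), (row=4, col=4), (row=6, col=0), (row=10, col=0), (row=11, col=1)
  Distance 6: (row=2, col=3), (row=3, col=2), (row=5, col=0), (row=11, col=0)
  Distance 7: (row=1, col=3), (row=2, col=4), (row=3, col=1), (row=4, col=0)
  Distance 8: (row=0, col=3), (row=1, col=2), (row=1, col=4), (row=2, col=1), (row=2, col=5), (row=3, col=0), (row=4, col=1)
  Distance 9: (row=0, col=2), (row=0, col=4), (row=1, col=1), (row=1, col=5), (row=2, col=0), (row=3, col=5)
  Distance 10: (row=0, col=1), (row=1, col=0)
Total reachable: 50 (grid has 53 open cells total)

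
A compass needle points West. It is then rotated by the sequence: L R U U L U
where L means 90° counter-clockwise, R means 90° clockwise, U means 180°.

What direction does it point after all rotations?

Answer: Final heading: North

Derivation:
Start: West
  L (left (90° counter-clockwise)) -> South
  R (right (90° clockwise)) -> West
  U (U-turn (180°)) -> East
  U (U-turn (180°)) -> West
  L (left (90° counter-clockwise)) -> South
  U (U-turn (180°)) -> North
Final: North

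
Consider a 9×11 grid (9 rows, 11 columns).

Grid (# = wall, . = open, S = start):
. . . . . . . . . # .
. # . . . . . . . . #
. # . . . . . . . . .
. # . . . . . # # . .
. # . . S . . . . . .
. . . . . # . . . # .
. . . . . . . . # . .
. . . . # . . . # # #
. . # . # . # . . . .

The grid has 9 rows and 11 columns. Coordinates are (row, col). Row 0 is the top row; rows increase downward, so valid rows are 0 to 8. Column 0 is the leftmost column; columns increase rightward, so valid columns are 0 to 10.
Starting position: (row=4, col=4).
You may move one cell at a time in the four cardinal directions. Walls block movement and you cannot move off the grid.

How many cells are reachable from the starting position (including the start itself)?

BFS flood-fill from (row=4, col=4):
  Distance 0: (row=4, col=4)
  Distance 1: (row=3, col=4), (row=4, col=3), (row=4, col=5), (row=5, col=4)
  Distance 2: (row=2, col=4), (row=3, col=3), (row=3, col=5), (row=4, col=2), (row=4, col=6), (row=5, col=3), (row=6, col=4)
  Distance 3: (row=1, col=4), (row=2, col=3), (row=2, col=5), (row=3, col=2), (row=3, col=6), (row=4, col=7), (row=5, col=2), (row=5, col=6), (row=6, col=3), (row=6, col=5)
  Distance 4: (row=0, col=4), (row=1, col=3), (row=1, col=5), (row=2, col=2), (row=2, col=6), (row=4, col=8), (row=5, col=1), (row=5, col=7), (row=6, col=2), (row=6, col=6), (row=7, col=3), (row=7, col=5)
  Distance 5: (row=0, col=3), (row=0, col=5), (row=1, col=2), (row=1, col=6), (row=2, col=7), (row=4, col=9), (row=5, col=0), (row=5, col=8), (row=6, col=1), (row=6, col=7), (row=7, col=2), (row=7, col=6), (row=8, col=3), (row=8, col=5)
  Distance 6: (row=0, col=2), (row=0, col=6), (row=1, col=7), (row=2, col=8), (row=3, col=9), (row=4, col=0), (row=4, col=10), (row=6, col=0), (row=7, col=1), (row=7, col=7)
  Distance 7: (row=0, col=1), (row=0, col=7), (row=1, col=8), (row=2, col=9), (row=3, col=0), (row=3, col=10), (row=5, col=10), (row=7, col=0), (row=8, col=1), (row=8, col=7)
  Distance 8: (row=0, col=0), (row=0, col=8), (row=1, col=9), (row=2, col=0), (row=2, col=10), (row=6, col=10), (row=8, col=0), (row=8, col=8)
  Distance 9: (row=1, col=0), (row=6, col=9), (row=8, col=9)
  Distance 10: (row=8, col=10)
Total reachable: 80 (grid has 81 open cells total)

Answer: Reachable cells: 80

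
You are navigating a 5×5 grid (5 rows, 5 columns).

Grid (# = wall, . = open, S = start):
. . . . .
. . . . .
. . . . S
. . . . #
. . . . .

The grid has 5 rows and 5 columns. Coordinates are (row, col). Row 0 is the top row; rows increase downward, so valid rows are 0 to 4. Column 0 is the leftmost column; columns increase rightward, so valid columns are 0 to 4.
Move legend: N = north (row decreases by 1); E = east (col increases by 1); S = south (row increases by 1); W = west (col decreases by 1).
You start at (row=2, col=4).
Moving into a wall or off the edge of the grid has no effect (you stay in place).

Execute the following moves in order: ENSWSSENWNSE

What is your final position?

Start: (row=2, col=4)
  E (east): blocked, stay at (row=2, col=4)
  N (north): (row=2, col=4) -> (row=1, col=4)
  S (south): (row=1, col=4) -> (row=2, col=4)
  W (west): (row=2, col=4) -> (row=2, col=3)
  S (south): (row=2, col=3) -> (row=3, col=3)
  S (south): (row=3, col=3) -> (row=4, col=3)
  E (east): (row=4, col=3) -> (row=4, col=4)
  N (north): blocked, stay at (row=4, col=4)
  W (west): (row=4, col=4) -> (row=4, col=3)
  N (north): (row=4, col=3) -> (row=3, col=3)
  S (south): (row=3, col=3) -> (row=4, col=3)
  E (east): (row=4, col=3) -> (row=4, col=4)
Final: (row=4, col=4)

Answer: Final position: (row=4, col=4)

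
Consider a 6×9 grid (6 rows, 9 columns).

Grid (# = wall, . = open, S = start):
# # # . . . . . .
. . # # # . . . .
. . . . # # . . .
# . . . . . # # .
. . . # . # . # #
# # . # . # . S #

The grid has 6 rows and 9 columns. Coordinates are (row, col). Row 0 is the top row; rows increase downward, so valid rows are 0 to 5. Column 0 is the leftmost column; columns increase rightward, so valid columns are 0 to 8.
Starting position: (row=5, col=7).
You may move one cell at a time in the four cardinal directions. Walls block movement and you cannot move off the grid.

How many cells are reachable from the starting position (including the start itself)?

BFS flood-fill from (row=5, col=7):
  Distance 0: (row=5, col=7)
  Distance 1: (row=5, col=6)
  Distance 2: (row=4, col=6)
Total reachable: 3 (grid has 34 open cells total)

Answer: Reachable cells: 3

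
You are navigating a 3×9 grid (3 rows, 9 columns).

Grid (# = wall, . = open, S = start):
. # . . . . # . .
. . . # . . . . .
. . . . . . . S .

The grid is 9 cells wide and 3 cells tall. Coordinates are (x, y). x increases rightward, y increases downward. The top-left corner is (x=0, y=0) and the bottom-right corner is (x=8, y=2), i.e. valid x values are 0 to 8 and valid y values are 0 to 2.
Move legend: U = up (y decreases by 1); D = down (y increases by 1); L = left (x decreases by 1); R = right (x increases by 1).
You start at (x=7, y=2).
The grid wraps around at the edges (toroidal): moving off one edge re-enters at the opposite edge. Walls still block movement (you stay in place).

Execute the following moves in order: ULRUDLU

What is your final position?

Start: (x=7, y=2)
  U (up): (x=7, y=2) -> (x=7, y=1)
  L (left): (x=7, y=1) -> (x=6, y=1)
  R (right): (x=6, y=1) -> (x=7, y=1)
  U (up): (x=7, y=1) -> (x=7, y=0)
  D (down): (x=7, y=0) -> (x=7, y=1)
  L (left): (x=7, y=1) -> (x=6, y=1)
  U (up): blocked, stay at (x=6, y=1)
Final: (x=6, y=1)

Answer: Final position: (x=6, y=1)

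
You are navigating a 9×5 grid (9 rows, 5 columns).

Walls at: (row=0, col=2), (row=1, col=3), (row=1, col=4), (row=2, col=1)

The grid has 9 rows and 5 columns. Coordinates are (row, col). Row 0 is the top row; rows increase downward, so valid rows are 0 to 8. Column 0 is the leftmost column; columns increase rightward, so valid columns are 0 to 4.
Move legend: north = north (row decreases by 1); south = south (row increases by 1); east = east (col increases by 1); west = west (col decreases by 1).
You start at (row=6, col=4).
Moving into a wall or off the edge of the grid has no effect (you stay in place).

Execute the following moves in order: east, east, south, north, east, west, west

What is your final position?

Answer: Final position: (row=6, col=2)

Derivation:
Start: (row=6, col=4)
  east (east): blocked, stay at (row=6, col=4)
  east (east): blocked, stay at (row=6, col=4)
  south (south): (row=6, col=4) -> (row=7, col=4)
  north (north): (row=7, col=4) -> (row=6, col=4)
  east (east): blocked, stay at (row=6, col=4)
  west (west): (row=6, col=4) -> (row=6, col=3)
  west (west): (row=6, col=3) -> (row=6, col=2)
Final: (row=6, col=2)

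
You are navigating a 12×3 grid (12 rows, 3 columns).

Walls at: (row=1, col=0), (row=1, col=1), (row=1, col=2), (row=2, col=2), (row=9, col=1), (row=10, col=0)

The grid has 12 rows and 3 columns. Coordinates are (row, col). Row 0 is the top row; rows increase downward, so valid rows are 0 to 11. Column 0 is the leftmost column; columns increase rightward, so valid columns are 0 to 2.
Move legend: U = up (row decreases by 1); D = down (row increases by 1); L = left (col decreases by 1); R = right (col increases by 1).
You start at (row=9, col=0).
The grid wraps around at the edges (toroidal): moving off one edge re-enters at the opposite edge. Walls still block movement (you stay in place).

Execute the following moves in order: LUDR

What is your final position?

Start: (row=9, col=0)
  L (left): (row=9, col=0) -> (row=9, col=2)
  U (up): (row=9, col=2) -> (row=8, col=2)
  D (down): (row=8, col=2) -> (row=9, col=2)
  R (right): (row=9, col=2) -> (row=9, col=0)
Final: (row=9, col=0)

Answer: Final position: (row=9, col=0)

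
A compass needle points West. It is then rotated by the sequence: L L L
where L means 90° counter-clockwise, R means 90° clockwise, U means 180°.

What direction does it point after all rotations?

Start: West
  L (left (90° counter-clockwise)) -> South
  L (left (90° counter-clockwise)) -> East
  L (left (90° counter-clockwise)) -> North
Final: North

Answer: Final heading: North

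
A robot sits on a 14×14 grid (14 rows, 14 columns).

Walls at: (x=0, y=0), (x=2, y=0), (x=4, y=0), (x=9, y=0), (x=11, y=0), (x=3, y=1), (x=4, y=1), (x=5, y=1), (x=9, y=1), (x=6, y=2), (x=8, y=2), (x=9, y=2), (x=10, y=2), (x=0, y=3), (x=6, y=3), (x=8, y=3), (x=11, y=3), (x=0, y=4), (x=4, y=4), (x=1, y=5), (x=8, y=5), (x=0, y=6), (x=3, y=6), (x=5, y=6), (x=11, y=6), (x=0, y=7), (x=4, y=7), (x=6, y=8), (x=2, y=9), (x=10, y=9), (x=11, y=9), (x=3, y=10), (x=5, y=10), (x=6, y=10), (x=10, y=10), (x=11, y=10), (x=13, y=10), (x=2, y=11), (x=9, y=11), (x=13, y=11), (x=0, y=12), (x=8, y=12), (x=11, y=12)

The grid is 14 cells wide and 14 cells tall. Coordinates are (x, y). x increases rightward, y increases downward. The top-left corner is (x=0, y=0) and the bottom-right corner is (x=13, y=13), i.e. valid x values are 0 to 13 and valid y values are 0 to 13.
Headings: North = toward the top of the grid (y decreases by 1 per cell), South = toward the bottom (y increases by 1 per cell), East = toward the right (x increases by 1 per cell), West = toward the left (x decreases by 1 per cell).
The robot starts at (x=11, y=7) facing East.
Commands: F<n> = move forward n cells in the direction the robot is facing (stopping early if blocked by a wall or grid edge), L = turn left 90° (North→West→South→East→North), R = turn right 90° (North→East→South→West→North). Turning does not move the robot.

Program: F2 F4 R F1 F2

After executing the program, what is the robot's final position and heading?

Answer: Final position: (x=13, y=9), facing South

Derivation:
Start: (x=11, y=7), facing East
  F2: move forward 2, now at (x=13, y=7)
  F4: move forward 0/4 (blocked), now at (x=13, y=7)
  R: turn right, now facing South
  F1: move forward 1, now at (x=13, y=8)
  F2: move forward 1/2 (blocked), now at (x=13, y=9)
Final: (x=13, y=9), facing South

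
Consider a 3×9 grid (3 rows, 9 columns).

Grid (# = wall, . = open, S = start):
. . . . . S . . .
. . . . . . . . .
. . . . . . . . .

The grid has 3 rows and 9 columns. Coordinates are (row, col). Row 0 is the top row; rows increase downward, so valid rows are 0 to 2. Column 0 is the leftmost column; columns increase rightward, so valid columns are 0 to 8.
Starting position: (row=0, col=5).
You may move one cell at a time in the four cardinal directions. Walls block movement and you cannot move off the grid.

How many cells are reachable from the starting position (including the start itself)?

Answer: Reachable cells: 27

Derivation:
BFS flood-fill from (row=0, col=5):
  Distance 0: (row=0, col=5)
  Distance 1: (row=0, col=4), (row=0, col=6), (row=1, col=5)
  Distance 2: (row=0, col=3), (row=0, col=7), (row=1, col=4), (row=1, col=6), (row=2, col=5)
  Distance 3: (row=0, col=2), (row=0, col=8), (row=1, col=3), (row=1, col=7), (row=2, col=4), (row=2, col=6)
  Distance 4: (row=0, col=1), (row=1, col=2), (row=1, col=8), (row=2, col=3), (row=2, col=7)
  Distance 5: (row=0, col=0), (row=1, col=1), (row=2, col=2), (row=2, col=8)
  Distance 6: (row=1, col=0), (row=2, col=1)
  Distance 7: (row=2, col=0)
Total reachable: 27 (grid has 27 open cells total)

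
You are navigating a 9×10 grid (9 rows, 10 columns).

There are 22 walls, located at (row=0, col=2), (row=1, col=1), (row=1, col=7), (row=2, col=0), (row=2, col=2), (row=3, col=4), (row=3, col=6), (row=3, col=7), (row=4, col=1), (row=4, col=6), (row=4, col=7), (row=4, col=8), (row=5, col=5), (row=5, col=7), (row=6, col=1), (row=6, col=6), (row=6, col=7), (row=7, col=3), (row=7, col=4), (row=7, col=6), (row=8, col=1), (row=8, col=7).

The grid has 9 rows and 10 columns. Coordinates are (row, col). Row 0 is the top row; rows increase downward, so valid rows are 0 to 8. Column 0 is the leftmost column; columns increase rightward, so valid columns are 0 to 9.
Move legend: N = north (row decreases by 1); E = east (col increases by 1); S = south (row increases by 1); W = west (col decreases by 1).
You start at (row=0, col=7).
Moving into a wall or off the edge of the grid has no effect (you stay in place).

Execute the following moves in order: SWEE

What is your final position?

Start: (row=0, col=7)
  S (south): blocked, stay at (row=0, col=7)
  W (west): (row=0, col=7) -> (row=0, col=6)
  E (east): (row=0, col=6) -> (row=0, col=7)
  E (east): (row=0, col=7) -> (row=0, col=8)
Final: (row=0, col=8)

Answer: Final position: (row=0, col=8)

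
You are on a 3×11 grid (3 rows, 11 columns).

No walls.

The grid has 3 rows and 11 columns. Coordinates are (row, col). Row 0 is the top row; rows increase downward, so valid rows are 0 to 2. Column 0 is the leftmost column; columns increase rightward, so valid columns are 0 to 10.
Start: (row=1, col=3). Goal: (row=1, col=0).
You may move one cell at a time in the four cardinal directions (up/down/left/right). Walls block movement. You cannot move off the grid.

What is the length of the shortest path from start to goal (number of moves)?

BFS from (row=1, col=3) until reaching (row=1, col=0):
  Distance 0: (row=1, col=3)
  Distance 1: (row=0, col=3), (row=1, col=2), (row=1, col=4), (row=2, col=3)
  Distance 2: (row=0, col=2), (row=0, col=4), (row=1, col=1), (row=1, col=5), (row=2, col=2), (row=2, col=4)
  Distance 3: (row=0, col=1), (row=0, col=5), (row=1, col=0), (row=1, col=6), (row=2, col=1), (row=2, col=5)  <- goal reached here
One shortest path (3 moves): (row=1, col=3) -> (row=1, col=2) -> (row=1, col=1) -> (row=1, col=0)

Answer: Shortest path length: 3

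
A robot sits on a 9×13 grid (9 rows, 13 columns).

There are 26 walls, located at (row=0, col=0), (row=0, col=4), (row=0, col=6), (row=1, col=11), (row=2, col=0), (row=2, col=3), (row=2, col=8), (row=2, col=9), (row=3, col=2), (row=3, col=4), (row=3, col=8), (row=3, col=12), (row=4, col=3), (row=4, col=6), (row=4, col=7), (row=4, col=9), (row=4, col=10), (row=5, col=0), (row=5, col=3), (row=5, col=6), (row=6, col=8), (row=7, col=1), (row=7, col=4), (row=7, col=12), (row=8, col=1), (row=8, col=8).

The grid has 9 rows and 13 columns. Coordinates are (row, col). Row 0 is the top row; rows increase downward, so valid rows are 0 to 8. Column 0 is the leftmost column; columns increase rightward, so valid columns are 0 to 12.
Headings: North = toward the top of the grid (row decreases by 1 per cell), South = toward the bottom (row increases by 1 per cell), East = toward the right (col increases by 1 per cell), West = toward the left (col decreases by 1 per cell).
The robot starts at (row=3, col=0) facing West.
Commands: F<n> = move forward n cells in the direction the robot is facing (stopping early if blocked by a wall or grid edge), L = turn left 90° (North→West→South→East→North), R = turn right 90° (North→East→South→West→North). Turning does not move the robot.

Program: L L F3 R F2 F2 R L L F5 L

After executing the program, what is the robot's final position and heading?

Start: (row=3, col=0), facing West
  L: turn left, now facing South
  L: turn left, now facing East
  F3: move forward 1/3 (blocked), now at (row=3, col=1)
  R: turn right, now facing South
  F2: move forward 2, now at (row=5, col=1)
  F2: move forward 1/2 (blocked), now at (row=6, col=1)
  R: turn right, now facing West
  L: turn left, now facing South
  L: turn left, now facing East
  F5: move forward 5, now at (row=6, col=6)
  L: turn left, now facing North
Final: (row=6, col=6), facing North

Answer: Final position: (row=6, col=6), facing North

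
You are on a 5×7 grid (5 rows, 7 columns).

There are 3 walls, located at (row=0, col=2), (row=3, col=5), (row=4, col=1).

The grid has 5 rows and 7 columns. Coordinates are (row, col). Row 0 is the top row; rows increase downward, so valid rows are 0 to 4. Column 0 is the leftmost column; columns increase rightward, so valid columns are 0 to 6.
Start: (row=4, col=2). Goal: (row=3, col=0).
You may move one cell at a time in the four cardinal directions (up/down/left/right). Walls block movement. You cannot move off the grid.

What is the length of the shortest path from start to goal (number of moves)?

BFS from (row=4, col=2) until reaching (row=3, col=0):
  Distance 0: (row=4, col=2)
  Distance 1: (row=3, col=2), (row=4, col=3)
  Distance 2: (row=2, col=2), (row=3, col=1), (row=3, col=3), (row=4, col=4)
  Distance 3: (row=1, col=2), (row=2, col=1), (row=2, col=3), (row=3, col=0), (row=3, col=4), (row=4, col=5)  <- goal reached here
One shortest path (3 moves): (row=4, col=2) -> (row=3, col=2) -> (row=3, col=1) -> (row=3, col=0)

Answer: Shortest path length: 3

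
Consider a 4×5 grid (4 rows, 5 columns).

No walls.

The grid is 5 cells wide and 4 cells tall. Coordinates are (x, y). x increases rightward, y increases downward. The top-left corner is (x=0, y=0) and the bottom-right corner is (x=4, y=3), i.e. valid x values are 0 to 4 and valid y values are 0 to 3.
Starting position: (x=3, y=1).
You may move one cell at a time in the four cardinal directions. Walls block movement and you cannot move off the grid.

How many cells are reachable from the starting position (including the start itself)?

BFS flood-fill from (x=3, y=1):
  Distance 0: (x=3, y=1)
  Distance 1: (x=3, y=0), (x=2, y=1), (x=4, y=1), (x=3, y=2)
  Distance 2: (x=2, y=0), (x=4, y=0), (x=1, y=1), (x=2, y=2), (x=4, y=2), (x=3, y=3)
  Distance 3: (x=1, y=0), (x=0, y=1), (x=1, y=2), (x=2, y=3), (x=4, y=3)
  Distance 4: (x=0, y=0), (x=0, y=2), (x=1, y=3)
  Distance 5: (x=0, y=3)
Total reachable: 20 (grid has 20 open cells total)

Answer: Reachable cells: 20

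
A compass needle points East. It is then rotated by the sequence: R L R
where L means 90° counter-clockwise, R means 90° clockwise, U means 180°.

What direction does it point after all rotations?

Answer: Final heading: South

Derivation:
Start: East
  R (right (90° clockwise)) -> South
  L (left (90° counter-clockwise)) -> East
  R (right (90° clockwise)) -> South
Final: South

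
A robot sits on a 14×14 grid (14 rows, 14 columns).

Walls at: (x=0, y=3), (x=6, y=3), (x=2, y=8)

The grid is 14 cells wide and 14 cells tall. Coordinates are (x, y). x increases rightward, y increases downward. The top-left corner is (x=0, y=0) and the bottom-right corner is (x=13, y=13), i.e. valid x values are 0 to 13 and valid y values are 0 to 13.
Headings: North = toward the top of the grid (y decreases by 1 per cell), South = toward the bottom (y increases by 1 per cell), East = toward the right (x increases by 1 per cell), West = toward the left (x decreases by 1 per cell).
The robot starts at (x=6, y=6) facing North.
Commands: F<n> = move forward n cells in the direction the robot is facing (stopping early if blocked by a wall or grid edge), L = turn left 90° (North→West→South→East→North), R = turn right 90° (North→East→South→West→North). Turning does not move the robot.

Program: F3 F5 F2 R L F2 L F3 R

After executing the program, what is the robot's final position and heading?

Start: (x=6, y=6), facing North
  F3: move forward 2/3 (blocked), now at (x=6, y=4)
  F5: move forward 0/5 (blocked), now at (x=6, y=4)
  F2: move forward 0/2 (blocked), now at (x=6, y=4)
  R: turn right, now facing East
  L: turn left, now facing North
  F2: move forward 0/2 (blocked), now at (x=6, y=4)
  L: turn left, now facing West
  F3: move forward 3, now at (x=3, y=4)
  R: turn right, now facing North
Final: (x=3, y=4), facing North

Answer: Final position: (x=3, y=4), facing North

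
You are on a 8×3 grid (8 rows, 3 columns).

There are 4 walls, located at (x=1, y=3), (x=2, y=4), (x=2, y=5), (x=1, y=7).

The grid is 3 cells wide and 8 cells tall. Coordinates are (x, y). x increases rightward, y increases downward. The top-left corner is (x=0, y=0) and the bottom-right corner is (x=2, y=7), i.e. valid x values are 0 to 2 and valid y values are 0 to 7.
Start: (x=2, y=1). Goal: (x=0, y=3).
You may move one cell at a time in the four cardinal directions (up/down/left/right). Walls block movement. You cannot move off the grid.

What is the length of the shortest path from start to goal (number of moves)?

BFS from (x=2, y=1) until reaching (x=0, y=3):
  Distance 0: (x=2, y=1)
  Distance 1: (x=2, y=0), (x=1, y=1), (x=2, y=2)
  Distance 2: (x=1, y=0), (x=0, y=1), (x=1, y=2), (x=2, y=3)
  Distance 3: (x=0, y=0), (x=0, y=2)
  Distance 4: (x=0, y=3)  <- goal reached here
One shortest path (4 moves): (x=2, y=1) -> (x=1, y=1) -> (x=0, y=1) -> (x=0, y=2) -> (x=0, y=3)

Answer: Shortest path length: 4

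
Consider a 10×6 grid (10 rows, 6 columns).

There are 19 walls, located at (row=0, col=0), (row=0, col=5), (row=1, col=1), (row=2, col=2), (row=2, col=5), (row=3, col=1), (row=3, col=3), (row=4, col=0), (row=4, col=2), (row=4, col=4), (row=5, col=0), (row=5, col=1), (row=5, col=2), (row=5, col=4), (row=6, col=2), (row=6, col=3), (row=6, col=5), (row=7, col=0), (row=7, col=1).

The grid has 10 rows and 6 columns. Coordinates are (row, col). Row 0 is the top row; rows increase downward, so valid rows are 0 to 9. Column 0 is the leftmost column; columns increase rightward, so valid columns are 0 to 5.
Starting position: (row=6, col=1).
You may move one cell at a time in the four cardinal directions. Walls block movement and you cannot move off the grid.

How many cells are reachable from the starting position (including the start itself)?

Answer: Reachable cells: 2

Derivation:
BFS flood-fill from (row=6, col=1):
  Distance 0: (row=6, col=1)
  Distance 1: (row=6, col=0)
Total reachable: 2 (grid has 41 open cells total)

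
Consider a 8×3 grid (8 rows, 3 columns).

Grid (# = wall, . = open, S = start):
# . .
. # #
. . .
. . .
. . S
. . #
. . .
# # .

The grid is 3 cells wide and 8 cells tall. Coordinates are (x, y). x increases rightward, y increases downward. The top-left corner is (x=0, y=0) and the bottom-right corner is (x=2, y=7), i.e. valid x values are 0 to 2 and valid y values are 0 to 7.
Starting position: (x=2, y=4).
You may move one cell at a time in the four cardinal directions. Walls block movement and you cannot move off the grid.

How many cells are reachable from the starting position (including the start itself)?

BFS flood-fill from (x=2, y=4):
  Distance 0: (x=2, y=4)
  Distance 1: (x=2, y=3), (x=1, y=4)
  Distance 2: (x=2, y=2), (x=1, y=3), (x=0, y=4), (x=1, y=5)
  Distance 3: (x=1, y=2), (x=0, y=3), (x=0, y=5), (x=1, y=6)
  Distance 4: (x=0, y=2), (x=0, y=6), (x=2, y=6)
  Distance 5: (x=0, y=1), (x=2, y=7)
Total reachable: 16 (grid has 18 open cells total)

Answer: Reachable cells: 16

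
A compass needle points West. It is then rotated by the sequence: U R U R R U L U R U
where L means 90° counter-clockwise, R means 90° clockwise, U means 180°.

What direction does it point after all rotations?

Start: West
  U (U-turn (180°)) -> East
  R (right (90° clockwise)) -> South
  U (U-turn (180°)) -> North
  R (right (90° clockwise)) -> East
  R (right (90° clockwise)) -> South
  U (U-turn (180°)) -> North
  L (left (90° counter-clockwise)) -> West
  U (U-turn (180°)) -> East
  R (right (90° clockwise)) -> South
  U (U-turn (180°)) -> North
Final: North

Answer: Final heading: North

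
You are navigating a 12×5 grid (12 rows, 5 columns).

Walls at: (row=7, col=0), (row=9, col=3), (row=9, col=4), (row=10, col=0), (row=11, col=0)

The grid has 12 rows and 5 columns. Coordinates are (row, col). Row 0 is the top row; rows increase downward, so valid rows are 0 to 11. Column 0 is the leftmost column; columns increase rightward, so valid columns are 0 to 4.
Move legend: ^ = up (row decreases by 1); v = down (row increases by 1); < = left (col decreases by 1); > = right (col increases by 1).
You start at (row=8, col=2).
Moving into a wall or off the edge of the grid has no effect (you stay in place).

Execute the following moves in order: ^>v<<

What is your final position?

Answer: Final position: (row=8, col=1)

Derivation:
Start: (row=8, col=2)
  ^ (up): (row=8, col=2) -> (row=7, col=2)
  > (right): (row=7, col=2) -> (row=7, col=3)
  v (down): (row=7, col=3) -> (row=8, col=3)
  < (left): (row=8, col=3) -> (row=8, col=2)
  < (left): (row=8, col=2) -> (row=8, col=1)
Final: (row=8, col=1)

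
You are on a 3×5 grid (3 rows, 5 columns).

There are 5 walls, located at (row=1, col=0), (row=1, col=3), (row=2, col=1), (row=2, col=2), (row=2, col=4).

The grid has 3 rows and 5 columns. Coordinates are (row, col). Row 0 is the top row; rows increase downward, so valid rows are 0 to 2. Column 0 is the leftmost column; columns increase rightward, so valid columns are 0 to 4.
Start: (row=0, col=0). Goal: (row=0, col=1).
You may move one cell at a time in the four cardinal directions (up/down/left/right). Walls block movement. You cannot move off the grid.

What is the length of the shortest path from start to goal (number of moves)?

Answer: Shortest path length: 1

Derivation:
BFS from (row=0, col=0) until reaching (row=0, col=1):
  Distance 0: (row=0, col=0)
  Distance 1: (row=0, col=1)  <- goal reached here
One shortest path (1 moves): (row=0, col=0) -> (row=0, col=1)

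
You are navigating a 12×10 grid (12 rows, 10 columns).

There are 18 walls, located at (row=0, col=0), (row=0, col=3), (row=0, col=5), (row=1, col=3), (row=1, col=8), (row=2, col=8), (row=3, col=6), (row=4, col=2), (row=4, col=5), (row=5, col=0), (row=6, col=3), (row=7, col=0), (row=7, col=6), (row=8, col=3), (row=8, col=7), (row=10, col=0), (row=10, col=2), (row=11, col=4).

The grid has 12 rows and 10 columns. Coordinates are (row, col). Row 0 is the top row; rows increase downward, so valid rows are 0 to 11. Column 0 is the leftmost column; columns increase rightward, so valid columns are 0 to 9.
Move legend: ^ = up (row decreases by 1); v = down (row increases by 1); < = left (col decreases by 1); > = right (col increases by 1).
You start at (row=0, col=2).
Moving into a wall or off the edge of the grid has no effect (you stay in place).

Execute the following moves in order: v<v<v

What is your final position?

Answer: Final position: (row=3, col=0)

Derivation:
Start: (row=0, col=2)
  v (down): (row=0, col=2) -> (row=1, col=2)
  < (left): (row=1, col=2) -> (row=1, col=1)
  v (down): (row=1, col=1) -> (row=2, col=1)
  < (left): (row=2, col=1) -> (row=2, col=0)
  v (down): (row=2, col=0) -> (row=3, col=0)
Final: (row=3, col=0)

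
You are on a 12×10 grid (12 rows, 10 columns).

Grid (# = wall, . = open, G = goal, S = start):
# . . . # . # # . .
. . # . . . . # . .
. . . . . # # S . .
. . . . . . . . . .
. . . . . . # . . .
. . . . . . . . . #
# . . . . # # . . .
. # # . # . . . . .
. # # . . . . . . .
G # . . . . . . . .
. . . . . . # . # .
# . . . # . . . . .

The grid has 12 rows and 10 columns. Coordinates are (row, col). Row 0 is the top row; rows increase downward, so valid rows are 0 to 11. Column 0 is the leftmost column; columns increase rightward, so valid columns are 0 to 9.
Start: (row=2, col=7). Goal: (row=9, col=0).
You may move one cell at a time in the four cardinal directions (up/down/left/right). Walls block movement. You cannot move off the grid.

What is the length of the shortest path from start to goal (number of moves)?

BFS from (row=2, col=7) until reaching (row=9, col=0):
  Distance 0: (row=2, col=7)
  Distance 1: (row=2, col=8), (row=3, col=7)
  Distance 2: (row=1, col=8), (row=2, col=9), (row=3, col=6), (row=3, col=8), (row=4, col=7)
  Distance 3: (row=0, col=8), (row=1, col=9), (row=3, col=5), (row=3, col=9), (row=4, col=8), (row=5, col=7)
  Distance 4: (row=0, col=9), (row=3, col=4), (row=4, col=5), (row=4, col=9), (row=5, col=6), (row=5, col=8), (row=6, col=7)
  Distance 5: (row=2, col=4), (row=3, col=3), (row=4, col=4), (row=5, col=5), (row=6, col=8), (row=7, col=7)
  Distance 6: (row=1, col=4), (row=2, col=3), (row=3, col=2), (row=4, col=3), (row=5, col=4), (row=6, col=9), (row=7, col=6), (row=7, col=8), (row=8, col=7)
  Distance 7: (row=1, col=3), (row=1, col=5), (row=2, col=2), (row=3, col=1), (row=4, col=2), (row=5, col=3), (row=6, col=4), (row=7, col=5), (row=7, col=9), (row=8, col=6), (row=8, col=8), (row=9, col=7)
  Distance 8: (row=0, col=3), (row=0, col=5), (row=1, col=6), (row=2, col=1), (row=3, col=0), (row=4, col=1), (row=5, col=2), (row=6, col=3), (row=8, col=5), (row=8, col=9), (row=9, col=6), (row=9, col=8), (row=10, col=7)
  Distance 9: (row=0, col=2), (row=1, col=1), (row=2, col=0), (row=4, col=0), (row=5, col=1), (row=6, col=2), (row=7, col=3), (row=8, col=4), (row=9, col=5), (row=9, col=9), (row=11, col=7)
  Distance 10: (row=0, col=1), (row=1, col=0), (row=5, col=0), (row=6, col=1), (row=8, col=3), (row=9, col=4), (row=10, col=5), (row=10, col=9), (row=11, col=6), (row=11, col=8)
  Distance 11: (row=9, col=3), (row=10, col=4), (row=11, col=5), (row=11, col=9)
  Distance 12: (row=9, col=2), (row=10, col=3)
  Distance 13: (row=10, col=2), (row=11, col=3)
  Distance 14: (row=10, col=1), (row=11, col=2)
  Distance 15: (row=10, col=0), (row=11, col=1)
  Distance 16: (row=9, col=0)  <- goal reached here
One shortest path (16 moves): (row=2, col=7) -> (row=3, col=7) -> (row=3, col=6) -> (row=3, col=5) -> (row=3, col=4) -> (row=3, col=3) -> (row=4, col=3) -> (row=5, col=3) -> (row=6, col=3) -> (row=7, col=3) -> (row=8, col=3) -> (row=9, col=3) -> (row=9, col=2) -> (row=10, col=2) -> (row=10, col=1) -> (row=10, col=0) -> (row=9, col=0)

Answer: Shortest path length: 16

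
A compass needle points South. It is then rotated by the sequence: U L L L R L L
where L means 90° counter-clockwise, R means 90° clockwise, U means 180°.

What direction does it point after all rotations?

Answer: Final heading: North

Derivation:
Start: South
  U (U-turn (180°)) -> North
  L (left (90° counter-clockwise)) -> West
  L (left (90° counter-clockwise)) -> South
  L (left (90° counter-clockwise)) -> East
  R (right (90° clockwise)) -> South
  L (left (90° counter-clockwise)) -> East
  L (left (90° counter-clockwise)) -> North
Final: North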